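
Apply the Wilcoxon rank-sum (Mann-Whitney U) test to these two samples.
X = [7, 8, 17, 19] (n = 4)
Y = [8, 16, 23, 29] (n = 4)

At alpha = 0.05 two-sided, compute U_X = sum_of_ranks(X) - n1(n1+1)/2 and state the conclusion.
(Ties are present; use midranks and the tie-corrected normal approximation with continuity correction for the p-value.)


Step 1: Combine and sort all 8 observations; assign midranks.
sorted (value, group): (7,X), (8,X), (8,Y), (16,Y), (17,X), (19,X), (23,Y), (29,Y)
ranks: 7->1, 8->2.5, 8->2.5, 16->4, 17->5, 19->6, 23->7, 29->8
Step 2: Rank sum for X: R1 = 1 + 2.5 + 5 + 6 = 14.5.
Step 3: U_X = R1 - n1(n1+1)/2 = 14.5 - 4*5/2 = 14.5 - 10 = 4.5.
       U_Y = n1*n2 - U_X = 16 - 4.5 = 11.5.
Step 4: Ties are present, so use the tie-corrected normal approximation (with continuity correction) for the p-value.
Step 5: p-value = 0.383630; compare to alpha = 0.05. fail to reject H0.

U_X = 4.5, p = 0.383630, fail to reject H0 at alpha = 0.05.


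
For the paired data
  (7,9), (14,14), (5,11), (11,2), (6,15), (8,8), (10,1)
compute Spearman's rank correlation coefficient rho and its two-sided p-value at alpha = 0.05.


Step 1: Rank x and y separately (midranks; no ties here).
rank(x): 7->3, 14->7, 5->1, 11->6, 6->2, 8->4, 10->5
rank(y): 9->4, 14->6, 11->5, 2->2, 15->7, 8->3, 1->1
Step 2: d_i = R_x(i) - R_y(i); compute d_i^2.
  (3-4)^2=1, (7-6)^2=1, (1-5)^2=16, (6-2)^2=16, (2-7)^2=25, (4-3)^2=1, (5-1)^2=16
sum(d^2) = 76.
Step 3: rho = 1 - 6*76 / (7*(7^2 - 1)) = 1 - 456/336 = -0.357143.
Step 4: Under H0, t = rho * sqrt((n-2)/(1-rho^2)) = -0.8550 ~ t(5).
Step 5: Two-sided p-value from the t-distribution with 5 df = 0.431611.
Step 6: alpha = 0.05. fail to reject H0.

rho = -0.3571, p = 0.431611, fail to reject H0 at alpha = 0.05.


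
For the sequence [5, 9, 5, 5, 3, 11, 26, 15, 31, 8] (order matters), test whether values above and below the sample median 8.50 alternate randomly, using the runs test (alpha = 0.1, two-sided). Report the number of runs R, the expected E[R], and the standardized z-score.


Step 1: Compute median = 8.50; label A = above, B = below.
Labels in order: BABBBAAAAB  (n_A = 5, n_B = 5)
Step 2: Count runs R = 5.
Step 3: Under H0 (random ordering), E[R] = 2*n_A*n_B/(n_A+n_B) + 1 = 2*5*5/10 + 1 = 6.0000.
        Var[R] = 2*n_A*n_B*(2*n_A*n_B - n_A - n_B) / ((n_A+n_B)^2 * (n_A+n_B-1)) = 2000/900 = 2.2222.
        SD[R] = 1.4907.
Step 4: Continuity-corrected z = (R + 0.5 - E[R]) / SD[R] = (5 + 0.5 - 6.0000) / 1.4907 = -0.3354.
Step 5: Two-sided p-value via normal approximation = 2*(1 - Phi(|z|)) = 0.737316.
Step 6: alpha = 0.1. fail to reject H0.

R = 5, z = -0.3354, p = 0.737316, fail to reject H0.


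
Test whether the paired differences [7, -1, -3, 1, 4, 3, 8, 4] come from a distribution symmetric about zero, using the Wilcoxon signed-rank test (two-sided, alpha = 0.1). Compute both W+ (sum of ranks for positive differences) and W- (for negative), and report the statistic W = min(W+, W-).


Step 1: Drop any zero differences (none here) and take |d_i|.
|d| = [7, 1, 3, 1, 4, 3, 8, 4]
Step 2: Midrank |d_i| (ties get averaged ranks).
ranks: |7|->7, |1|->1.5, |3|->3.5, |1|->1.5, |4|->5.5, |3|->3.5, |8|->8, |4|->5.5
Step 3: Attach original signs; sum ranks with positive sign and with negative sign.
W+ = 7 + 1.5 + 5.5 + 3.5 + 8 + 5.5 = 31
W- = 1.5 + 3.5 = 5
(Check: W+ + W- = 36 should equal n(n+1)/2 = 36.)
Step 4: Test statistic W = min(W+, W-) = 5.
Step 5: Ties in |d|, so use the tie-corrected normal approximation.
        E[W] = n(n+1)/4 = 8*9/4 = 18.
        Tie groups: |d|=1 (t=2), |d|=3 (t=2), |d|=4 (t=2); sum(t^3 - t) = 18.
        Var[W] = n(n+1)(2n+1)/24 - sum(t^3-t)/48 = 1224/24 - 18/48 = 50.625.
        z = (W - E[W]) / sqrt(Var[W]) = (5 - 18) / 7.1151 = -1.8271.
        Two-sided p = 2*Phi(z) = 0.067686.
Step 6: alpha = 0.1. reject H0.

W+ = 31, W- = 5, W = min = 5, p = 0.067686, reject H0.


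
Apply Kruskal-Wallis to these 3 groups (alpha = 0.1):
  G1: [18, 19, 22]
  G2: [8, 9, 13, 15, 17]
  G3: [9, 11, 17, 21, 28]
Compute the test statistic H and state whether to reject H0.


Step 1: Combine all N = 13 observations and assign midranks.
sorted (value, group, rank): (8,G2,1), (9,G2,2.5), (9,G3,2.5), (11,G3,4), (13,G2,5), (15,G2,6), (17,G2,7.5), (17,G3,7.5), (18,G1,9), (19,G1,10), (21,G3,11), (22,G1,12), (28,G3,13)
Step 2: Sum ranks within each group.
R_1 = 31 (n_1 = 3)
R_2 = 22 (n_2 = 5)
R_3 = 38 (n_3 = 5)
Step 3: H = 12/(N(N+1)) * sum(R_i^2/n_i) - 3(N+1)
     = 12/(13*14) * (31^2/3 + 22^2/5 + 38^2/5) - 3*14
     = 0.065934 * 705.933 - 42
     = 4.545055.
Step 4: Ties present; correction factor C = 1 - 12/(13^3 - 13) = 0.994505. Corrected H = 4.545055 / 0.994505 = 4.570166.
Step 5: Under H0, H ~ chi^2(2); p-value = 0.101766.
Step 6: alpha = 0.1. fail to reject H0.

H = 4.5702, df = 2, p = 0.101766, fail to reject H0.


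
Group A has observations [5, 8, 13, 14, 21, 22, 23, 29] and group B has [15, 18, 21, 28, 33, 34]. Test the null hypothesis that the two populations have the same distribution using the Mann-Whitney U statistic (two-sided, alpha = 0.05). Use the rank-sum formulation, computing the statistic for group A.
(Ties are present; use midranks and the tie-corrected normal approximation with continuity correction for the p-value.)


Step 1: Combine and sort all 14 observations; assign midranks.
sorted (value, group): (5,X), (8,X), (13,X), (14,X), (15,Y), (18,Y), (21,X), (21,Y), (22,X), (23,X), (28,Y), (29,X), (33,Y), (34,Y)
ranks: 5->1, 8->2, 13->3, 14->4, 15->5, 18->6, 21->7.5, 21->7.5, 22->9, 23->10, 28->11, 29->12, 33->13, 34->14
Step 2: Rank sum for X: R1 = 1 + 2 + 3 + 4 + 7.5 + 9 + 10 + 12 = 48.5.
Step 3: U_X = R1 - n1(n1+1)/2 = 48.5 - 8*9/2 = 48.5 - 36 = 12.5.
       U_Y = n1*n2 - U_X = 48 - 12.5 = 35.5.
Step 4: Ties are present, so use the tie-corrected normal approximation (with continuity correction) for the p-value.
Step 5: p-value = 0.155126; compare to alpha = 0.05. fail to reject H0.

U_X = 12.5, p = 0.155126, fail to reject H0 at alpha = 0.05.


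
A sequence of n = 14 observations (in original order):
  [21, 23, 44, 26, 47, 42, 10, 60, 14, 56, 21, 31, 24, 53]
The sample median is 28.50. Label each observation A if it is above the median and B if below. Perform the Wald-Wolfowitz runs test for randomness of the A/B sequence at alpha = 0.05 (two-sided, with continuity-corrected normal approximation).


Step 1: Compute median = 28.50; label A = above, B = below.
Labels in order: BBABAABABABABA  (n_A = 7, n_B = 7)
Step 2: Count runs R = 12.
Step 3: Under H0 (random ordering), E[R] = 2*n_A*n_B/(n_A+n_B) + 1 = 2*7*7/14 + 1 = 8.0000.
        Var[R] = 2*n_A*n_B*(2*n_A*n_B - n_A - n_B) / ((n_A+n_B)^2 * (n_A+n_B-1)) = 8232/2548 = 3.2308.
        SD[R] = 1.7974.
Step 4: Continuity-corrected z = (R - 0.5 - E[R]) / SD[R] = (12 - 0.5 - 8.0000) / 1.7974 = 1.9472.
Step 5: Two-sided p-value via normal approximation = 2*(1 - Phi(|z|)) = 0.051508.
Step 6: alpha = 0.05. fail to reject H0.

R = 12, z = 1.9472, p = 0.051508, fail to reject H0.


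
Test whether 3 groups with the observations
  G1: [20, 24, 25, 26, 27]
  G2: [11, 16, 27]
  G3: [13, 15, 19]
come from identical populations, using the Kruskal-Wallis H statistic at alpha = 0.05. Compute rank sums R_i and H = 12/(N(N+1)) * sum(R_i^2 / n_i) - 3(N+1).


Step 1: Combine all N = 11 observations and assign midranks.
sorted (value, group, rank): (11,G2,1), (13,G3,2), (15,G3,3), (16,G2,4), (19,G3,5), (20,G1,6), (24,G1,7), (25,G1,8), (26,G1,9), (27,G1,10.5), (27,G2,10.5)
Step 2: Sum ranks within each group.
R_1 = 40.5 (n_1 = 5)
R_2 = 15.5 (n_2 = 3)
R_3 = 10 (n_3 = 3)
Step 3: H = 12/(N(N+1)) * sum(R_i^2/n_i) - 3(N+1)
     = 12/(11*12) * (40.5^2/5 + 15.5^2/3 + 10^2/3) - 3*12
     = 0.090909 * 441.467 - 36
     = 4.133333.
Step 4: Ties present; correction factor C = 1 - 6/(11^3 - 11) = 0.995455. Corrected H = 4.133333 / 0.995455 = 4.152207.
Step 5: Under H0, H ~ chi^2(2); p-value = 0.125418.
Step 6: alpha = 0.05. fail to reject H0.

H = 4.1522, df = 2, p = 0.125418, fail to reject H0.


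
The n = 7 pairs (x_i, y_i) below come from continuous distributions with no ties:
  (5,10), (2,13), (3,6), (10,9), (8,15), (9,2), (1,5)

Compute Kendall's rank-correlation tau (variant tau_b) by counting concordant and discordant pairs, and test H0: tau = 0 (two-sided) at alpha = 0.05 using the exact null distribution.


Step 1: Enumerate the 21 unordered pairs (i,j) with i<j and classify each by sign(x_j-x_i) * sign(y_j-y_i).
  (1,2):dx=-3,dy=+3->D; (1,3):dx=-2,dy=-4->C; (1,4):dx=+5,dy=-1->D; (1,5):dx=+3,dy=+5->C
  (1,6):dx=+4,dy=-8->D; (1,7):dx=-4,dy=-5->C; (2,3):dx=+1,dy=-7->D; (2,4):dx=+8,dy=-4->D
  (2,5):dx=+6,dy=+2->C; (2,6):dx=+7,dy=-11->D; (2,7):dx=-1,dy=-8->C; (3,4):dx=+7,dy=+3->C
  (3,5):dx=+5,dy=+9->C; (3,6):dx=+6,dy=-4->D; (3,7):dx=-2,dy=-1->C; (4,5):dx=-2,dy=+6->D
  (4,6):dx=-1,dy=-7->C; (4,7):dx=-9,dy=-4->C; (5,6):dx=+1,dy=-13->D; (5,7):dx=-7,dy=-10->C
  (6,7):dx=-8,dy=+3->D
Step 2: C = 11, D = 10, total pairs = 21.
Step 3: tau = (C - D)/(n(n-1)/2) = (11 - 10)/21 = 0.047619.
Step 4: Exact two-sided p-value (enumerate n! = 5040 permutations of y under H0): p = 1.000000.
Step 5: alpha = 0.05. fail to reject H0.

tau_b = 0.0476 (C=11, D=10), p = 1.000000, fail to reject H0.


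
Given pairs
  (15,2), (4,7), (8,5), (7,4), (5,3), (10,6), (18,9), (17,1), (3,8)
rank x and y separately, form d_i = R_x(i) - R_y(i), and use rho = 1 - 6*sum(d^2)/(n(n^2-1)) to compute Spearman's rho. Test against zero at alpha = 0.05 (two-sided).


Step 1: Rank x and y separately (midranks; no ties here).
rank(x): 15->7, 4->2, 8->5, 7->4, 5->3, 10->6, 18->9, 17->8, 3->1
rank(y): 2->2, 7->7, 5->5, 4->4, 3->3, 6->6, 9->9, 1->1, 8->8
Step 2: d_i = R_x(i) - R_y(i); compute d_i^2.
  (7-2)^2=25, (2-7)^2=25, (5-5)^2=0, (4-4)^2=0, (3-3)^2=0, (6-6)^2=0, (9-9)^2=0, (8-1)^2=49, (1-8)^2=49
sum(d^2) = 148.
Step 3: rho = 1 - 6*148 / (9*(9^2 - 1)) = 1 - 888/720 = -0.233333.
Step 4: Under H0, t = rho * sqrt((n-2)/(1-rho^2)) = -0.6349 ~ t(7).
Step 5: Two-sided p-value from the t-distribution with 7 df = 0.545699.
Step 6: alpha = 0.05. fail to reject H0.

rho = -0.2333, p = 0.545699, fail to reject H0 at alpha = 0.05.


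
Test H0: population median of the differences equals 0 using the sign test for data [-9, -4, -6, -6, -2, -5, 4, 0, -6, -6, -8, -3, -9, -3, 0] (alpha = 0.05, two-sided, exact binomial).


Step 1: Discard zero differences. Original n = 15; n_eff = number of nonzero differences = 13.
Nonzero differences (with sign): -9, -4, -6, -6, -2, -5, +4, -6, -6, -8, -3, -9, -3
Step 2: Count signs: positive = 1, negative = 12.
Step 3: Under H0: P(positive) = 0.5, so the number of positives S ~ Bin(13, 0.5).
Step 4: Two-sided exact p-value = sum of Bin(13,0.5) probabilities at or below the observed probability = 0.003418.
Step 5: alpha = 0.05. reject H0.

n_eff = 13, pos = 1, neg = 12, p = 0.003418, reject H0.


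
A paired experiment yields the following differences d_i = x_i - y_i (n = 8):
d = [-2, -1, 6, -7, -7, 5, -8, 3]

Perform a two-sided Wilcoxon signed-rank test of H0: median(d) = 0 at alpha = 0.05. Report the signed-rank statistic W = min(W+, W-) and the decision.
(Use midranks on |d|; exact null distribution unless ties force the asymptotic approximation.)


Step 1: Drop any zero differences (none here) and take |d_i|.
|d| = [2, 1, 6, 7, 7, 5, 8, 3]
Step 2: Midrank |d_i| (ties get averaged ranks).
ranks: |2|->2, |1|->1, |6|->5, |7|->6.5, |7|->6.5, |5|->4, |8|->8, |3|->3
Step 3: Attach original signs; sum ranks with positive sign and with negative sign.
W+ = 5 + 4 + 3 = 12
W- = 2 + 1 + 6.5 + 6.5 + 8 = 24
(Check: W+ + W- = 36 should equal n(n+1)/2 = 36.)
Step 4: Test statistic W = min(W+, W-) = 12.
Step 5: Ties in |d|, so use the tie-corrected normal approximation.
        E[W] = n(n+1)/4 = 8*9/4 = 18.
        Tie groups: |d|=7 (t=2); sum(t^3 - t) = 6.
        Var[W] = n(n+1)(2n+1)/24 - sum(t^3-t)/48 = 1224/24 - 6/48 = 50.875.
        z = (W - E[W]) / sqrt(Var[W]) = (12 - 18) / 7.1327 = -0.8412.
        Two-sided p = 2*Phi(z) = 0.400236.
Step 6: alpha = 0.05. fail to reject H0.

W+ = 12, W- = 24, W = min = 12, p = 0.400236, fail to reject H0.


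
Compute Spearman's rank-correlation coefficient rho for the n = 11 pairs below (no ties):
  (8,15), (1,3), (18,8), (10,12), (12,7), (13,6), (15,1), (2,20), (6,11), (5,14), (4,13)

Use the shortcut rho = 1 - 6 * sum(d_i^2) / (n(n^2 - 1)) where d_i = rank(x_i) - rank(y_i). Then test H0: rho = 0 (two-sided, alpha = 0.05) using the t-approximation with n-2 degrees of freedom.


Step 1: Rank x and y separately (midranks; no ties here).
rank(x): 8->6, 1->1, 18->11, 10->7, 12->8, 13->9, 15->10, 2->2, 6->5, 5->4, 4->3
rank(y): 15->10, 3->2, 8->5, 12->7, 7->4, 6->3, 1->1, 20->11, 11->6, 14->9, 13->8
Step 2: d_i = R_x(i) - R_y(i); compute d_i^2.
  (6-10)^2=16, (1-2)^2=1, (11-5)^2=36, (7-7)^2=0, (8-4)^2=16, (9-3)^2=36, (10-1)^2=81, (2-11)^2=81, (5-6)^2=1, (4-9)^2=25, (3-8)^2=25
sum(d^2) = 318.
Step 3: rho = 1 - 6*318 / (11*(11^2 - 1)) = 1 - 1908/1320 = -0.445455.
Step 4: Under H0, t = rho * sqrt((n-2)/(1-rho^2)) = -1.4926 ~ t(9).
Step 5: Two-sided p-value from the t-distribution with 9 df = 0.169733.
Step 6: alpha = 0.05. fail to reject H0.

rho = -0.4455, p = 0.169733, fail to reject H0 at alpha = 0.05.


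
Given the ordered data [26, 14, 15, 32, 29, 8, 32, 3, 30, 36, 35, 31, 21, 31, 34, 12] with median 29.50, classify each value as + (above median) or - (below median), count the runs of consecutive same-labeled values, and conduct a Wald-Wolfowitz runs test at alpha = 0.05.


Step 1: Compute median = 29.50; label A = above, B = below.
Labels in order: BBBABBABAAAABAAB  (n_A = 8, n_B = 8)
Step 2: Count runs R = 9.
Step 3: Under H0 (random ordering), E[R] = 2*n_A*n_B/(n_A+n_B) + 1 = 2*8*8/16 + 1 = 9.0000.
        Var[R] = 2*n_A*n_B*(2*n_A*n_B - n_A - n_B) / ((n_A+n_B)^2 * (n_A+n_B-1)) = 14336/3840 = 3.7333.
        SD[R] = 1.9322.
Step 4: R = E[R], so z = 0 with no continuity correction.
Step 5: Two-sided p-value via normal approximation = 2*(1 - Phi(|z|)) = 1.000000.
Step 6: alpha = 0.05. fail to reject H0.

R = 9, z = 0.0000, p = 1.000000, fail to reject H0.


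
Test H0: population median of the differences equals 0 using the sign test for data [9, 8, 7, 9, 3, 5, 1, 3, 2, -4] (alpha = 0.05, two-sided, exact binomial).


Step 1: Discard zero differences. Original n = 10; n_eff = number of nonzero differences = 10.
Nonzero differences (with sign): +9, +8, +7, +9, +3, +5, +1, +3, +2, -4
Step 2: Count signs: positive = 9, negative = 1.
Step 3: Under H0: P(positive) = 0.5, so the number of positives S ~ Bin(10, 0.5).
Step 4: Two-sided exact p-value = sum of Bin(10,0.5) probabilities at or below the observed probability = 0.021484.
Step 5: alpha = 0.05. reject H0.

n_eff = 10, pos = 9, neg = 1, p = 0.021484, reject H0.


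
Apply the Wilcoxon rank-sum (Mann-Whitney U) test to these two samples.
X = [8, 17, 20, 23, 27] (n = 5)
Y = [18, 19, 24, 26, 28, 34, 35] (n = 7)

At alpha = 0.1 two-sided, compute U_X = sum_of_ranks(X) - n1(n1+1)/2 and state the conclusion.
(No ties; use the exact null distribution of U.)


Step 1: Combine and sort all 12 observations; assign midranks.
sorted (value, group): (8,X), (17,X), (18,Y), (19,Y), (20,X), (23,X), (24,Y), (26,Y), (27,X), (28,Y), (34,Y), (35,Y)
ranks: 8->1, 17->2, 18->3, 19->4, 20->5, 23->6, 24->7, 26->8, 27->9, 28->10, 34->11, 35->12
Step 2: Rank sum for X: R1 = 1 + 2 + 5 + 6 + 9 = 23.
Step 3: U_X = R1 - n1(n1+1)/2 = 23 - 5*6/2 = 23 - 15 = 8.
       U_Y = n1*n2 - U_X = 35 - 8 = 27.
Step 4: No ties, so the exact null distribution of U (based on enumerating the C(12,5) = 792 equally likely rank assignments) gives the two-sided p-value.
Step 5: p-value = 0.148990; compare to alpha = 0.1. fail to reject H0.

U_X = 8, p = 0.148990, fail to reject H0 at alpha = 0.1.


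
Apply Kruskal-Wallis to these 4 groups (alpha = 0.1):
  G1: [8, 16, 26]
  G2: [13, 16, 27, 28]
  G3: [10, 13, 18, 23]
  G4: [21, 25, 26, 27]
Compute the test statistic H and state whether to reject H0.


Step 1: Combine all N = 15 observations and assign midranks.
sorted (value, group, rank): (8,G1,1), (10,G3,2), (13,G2,3.5), (13,G3,3.5), (16,G1,5.5), (16,G2,5.5), (18,G3,7), (21,G4,8), (23,G3,9), (25,G4,10), (26,G1,11.5), (26,G4,11.5), (27,G2,13.5), (27,G4,13.5), (28,G2,15)
Step 2: Sum ranks within each group.
R_1 = 18 (n_1 = 3)
R_2 = 37.5 (n_2 = 4)
R_3 = 21.5 (n_3 = 4)
R_4 = 43 (n_4 = 4)
Step 3: H = 12/(N(N+1)) * sum(R_i^2/n_i) - 3(N+1)
     = 12/(15*16) * (18^2/3 + 37.5^2/4 + 21.5^2/4 + 43^2/4) - 3*16
     = 0.050000 * 1037.38 - 48
     = 3.868750.
Step 4: Ties present; correction factor C = 1 - 24/(15^3 - 15) = 0.992857. Corrected H = 3.868750 / 0.992857 = 3.896583.
Step 5: Under H0, H ~ chi^2(3); p-value = 0.272850.
Step 6: alpha = 0.1. fail to reject H0.

H = 3.8966, df = 3, p = 0.272850, fail to reject H0.


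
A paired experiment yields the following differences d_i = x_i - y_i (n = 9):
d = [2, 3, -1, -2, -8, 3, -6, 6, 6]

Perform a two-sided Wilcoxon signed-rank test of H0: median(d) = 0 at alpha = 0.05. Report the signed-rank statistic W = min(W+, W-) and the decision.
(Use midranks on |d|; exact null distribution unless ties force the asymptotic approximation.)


Step 1: Drop any zero differences (none here) and take |d_i|.
|d| = [2, 3, 1, 2, 8, 3, 6, 6, 6]
Step 2: Midrank |d_i| (ties get averaged ranks).
ranks: |2|->2.5, |3|->4.5, |1|->1, |2|->2.5, |8|->9, |3|->4.5, |6|->7, |6|->7, |6|->7
Step 3: Attach original signs; sum ranks with positive sign and with negative sign.
W+ = 2.5 + 4.5 + 4.5 + 7 + 7 = 25.5
W- = 1 + 2.5 + 9 + 7 = 19.5
(Check: W+ + W- = 45 should equal n(n+1)/2 = 45.)
Step 4: Test statistic W = min(W+, W-) = 19.5.
Step 5: Ties in |d|, so use the tie-corrected normal approximation.
        E[W] = n(n+1)/4 = 9*10/4 = 22.5.
        Tie groups: |d|=2 (t=2), |d|=3 (t=2), |d|=6 (t=3); sum(t^3 - t) = 36.
        Var[W] = n(n+1)(2n+1)/24 - sum(t^3-t)/48 = 1710/24 - 36/48 = 70.5.
        z = (W - E[W]) / sqrt(Var[W]) = (19.5 - 22.5) / 8.3964 = -0.3573.
        Two-sided p = 2*Phi(z) = 0.720871.
Step 6: alpha = 0.05. fail to reject H0.

W+ = 25.5, W- = 19.5, W = min = 19.5, p = 0.720871, fail to reject H0.


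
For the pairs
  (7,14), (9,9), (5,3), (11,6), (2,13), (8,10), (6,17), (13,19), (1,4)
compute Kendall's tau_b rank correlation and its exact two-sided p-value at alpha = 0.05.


Step 1: Enumerate the 36 unordered pairs (i,j) with i<j and classify each by sign(x_j-x_i) * sign(y_j-y_i).
  (1,2):dx=+2,dy=-5->D; (1,3):dx=-2,dy=-11->C; (1,4):dx=+4,dy=-8->D; (1,5):dx=-5,dy=-1->C
  (1,6):dx=+1,dy=-4->D; (1,7):dx=-1,dy=+3->D; (1,8):dx=+6,dy=+5->C; (1,9):dx=-6,dy=-10->C
  (2,3):dx=-4,dy=-6->C; (2,4):dx=+2,dy=-3->D; (2,5):dx=-7,dy=+4->D; (2,6):dx=-1,dy=+1->D
  (2,7):dx=-3,dy=+8->D; (2,8):dx=+4,dy=+10->C; (2,9):dx=-8,dy=-5->C; (3,4):dx=+6,dy=+3->C
  (3,5):dx=-3,dy=+10->D; (3,6):dx=+3,dy=+7->C; (3,7):dx=+1,dy=+14->C; (3,8):dx=+8,dy=+16->C
  (3,9):dx=-4,dy=+1->D; (4,5):dx=-9,dy=+7->D; (4,6):dx=-3,dy=+4->D; (4,7):dx=-5,dy=+11->D
  (4,8):dx=+2,dy=+13->C; (4,9):dx=-10,dy=-2->C; (5,6):dx=+6,dy=-3->D; (5,7):dx=+4,dy=+4->C
  (5,8):dx=+11,dy=+6->C; (5,9):dx=-1,dy=-9->C; (6,7):dx=-2,dy=+7->D; (6,8):dx=+5,dy=+9->C
  (6,9):dx=-7,dy=-6->C; (7,8):dx=+7,dy=+2->C; (7,9):dx=-5,dy=-13->C; (8,9):dx=-12,dy=-15->C
Step 2: C = 21, D = 15, total pairs = 36.
Step 3: tau = (C - D)/(n(n-1)/2) = (21 - 15)/36 = 0.166667.
Step 4: Exact two-sided p-value (enumerate n! = 362880 permutations of y under H0): p = 0.612202.
Step 5: alpha = 0.05. fail to reject H0.

tau_b = 0.1667 (C=21, D=15), p = 0.612202, fail to reject H0.


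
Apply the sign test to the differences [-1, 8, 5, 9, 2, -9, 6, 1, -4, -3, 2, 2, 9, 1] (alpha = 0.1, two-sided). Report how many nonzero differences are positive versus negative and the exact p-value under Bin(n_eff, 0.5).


Step 1: Discard zero differences. Original n = 14; n_eff = number of nonzero differences = 14.
Nonzero differences (with sign): -1, +8, +5, +9, +2, -9, +6, +1, -4, -3, +2, +2, +9, +1
Step 2: Count signs: positive = 10, negative = 4.
Step 3: Under H0: P(positive) = 0.5, so the number of positives S ~ Bin(14, 0.5).
Step 4: Two-sided exact p-value = sum of Bin(14,0.5) probabilities at or below the observed probability = 0.179565.
Step 5: alpha = 0.1. fail to reject H0.

n_eff = 14, pos = 10, neg = 4, p = 0.179565, fail to reject H0.


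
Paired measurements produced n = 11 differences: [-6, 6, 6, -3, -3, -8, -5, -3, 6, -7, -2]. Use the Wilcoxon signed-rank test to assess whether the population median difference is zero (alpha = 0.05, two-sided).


Step 1: Drop any zero differences (none here) and take |d_i|.
|d| = [6, 6, 6, 3, 3, 8, 5, 3, 6, 7, 2]
Step 2: Midrank |d_i| (ties get averaged ranks).
ranks: |6|->7.5, |6|->7.5, |6|->7.5, |3|->3, |3|->3, |8|->11, |5|->5, |3|->3, |6|->7.5, |7|->10, |2|->1
Step 3: Attach original signs; sum ranks with positive sign and with negative sign.
W+ = 7.5 + 7.5 + 7.5 = 22.5
W- = 7.5 + 3 + 3 + 11 + 5 + 3 + 10 + 1 = 43.5
(Check: W+ + W- = 66 should equal n(n+1)/2 = 66.)
Step 4: Test statistic W = min(W+, W-) = 22.5.
Step 5: Ties in |d|, so use the tie-corrected normal approximation.
        E[W] = n(n+1)/4 = 11*12/4 = 33.
        Tie groups: |d|=3 (t=3), |d|=6 (t=4); sum(t^3 - t) = 84.
        Var[W] = n(n+1)(2n+1)/24 - sum(t^3-t)/48 = 3036/24 - 84/48 = 124.75.
        z = (W - E[W]) / sqrt(Var[W]) = (22.5 - 33) / 11.1692 = -0.9401.
        Two-sided p = 2*Phi(z) = 0.347172.
Step 6: alpha = 0.05. fail to reject H0.

W+ = 22.5, W- = 43.5, W = min = 22.5, p = 0.347172, fail to reject H0.


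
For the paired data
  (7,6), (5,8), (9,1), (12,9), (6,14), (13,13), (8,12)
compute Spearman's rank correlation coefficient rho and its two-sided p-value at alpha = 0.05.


Step 1: Rank x and y separately (midranks; no ties here).
rank(x): 7->3, 5->1, 9->5, 12->6, 6->2, 13->7, 8->4
rank(y): 6->2, 8->3, 1->1, 9->4, 14->7, 13->6, 12->5
Step 2: d_i = R_x(i) - R_y(i); compute d_i^2.
  (3-2)^2=1, (1-3)^2=4, (5-1)^2=16, (6-4)^2=4, (2-7)^2=25, (7-6)^2=1, (4-5)^2=1
sum(d^2) = 52.
Step 3: rho = 1 - 6*52 / (7*(7^2 - 1)) = 1 - 312/336 = 0.071429.
Step 4: Under H0, t = rho * sqrt((n-2)/(1-rho^2)) = 0.1601 ~ t(5).
Step 5: Two-sided p-value from the t-distribution with 5 df = 0.879048.
Step 6: alpha = 0.05. fail to reject H0.

rho = 0.0714, p = 0.879048, fail to reject H0 at alpha = 0.05.


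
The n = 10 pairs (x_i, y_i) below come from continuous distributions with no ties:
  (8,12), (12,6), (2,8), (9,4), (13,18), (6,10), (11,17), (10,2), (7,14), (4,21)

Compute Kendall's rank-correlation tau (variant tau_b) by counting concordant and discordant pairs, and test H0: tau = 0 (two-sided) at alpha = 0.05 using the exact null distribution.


Step 1: Enumerate the 45 unordered pairs (i,j) with i<j and classify each by sign(x_j-x_i) * sign(y_j-y_i).
  (1,2):dx=+4,dy=-6->D; (1,3):dx=-6,dy=-4->C; (1,4):dx=+1,dy=-8->D; (1,5):dx=+5,dy=+6->C
  (1,6):dx=-2,dy=-2->C; (1,7):dx=+3,dy=+5->C; (1,8):dx=+2,dy=-10->D; (1,9):dx=-1,dy=+2->D
  (1,10):dx=-4,dy=+9->D; (2,3):dx=-10,dy=+2->D; (2,4):dx=-3,dy=-2->C; (2,5):dx=+1,dy=+12->C
  (2,6):dx=-6,dy=+4->D; (2,7):dx=-1,dy=+11->D; (2,8):dx=-2,dy=-4->C; (2,9):dx=-5,dy=+8->D
  (2,10):dx=-8,dy=+15->D; (3,4):dx=+7,dy=-4->D; (3,5):dx=+11,dy=+10->C; (3,6):dx=+4,dy=+2->C
  (3,7):dx=+9,dy=+9->C; (3,8):dx=+8,dy=-6->D; (3,9):dx=+5,dy=+6->C; (3,10):dx=+2,dy=+13->C
  (4,5):dx=+4,dy=+14->C; (4,6):dx=-3,dy=+6->D; (4,7):dx=+2,dy=+13->C; (4,8):dx=+1,dy=-2->D
  (4,9):dx=-2,dy=+10->D; (4,10):dx=-5,dy=+17->D; (5,6):dx=-7,dy=-8->C; (5,7):dx=-2,dy=-1->C
  (5,8):dx=-3,dy=-16->C; (5,9):dx=-6,dy=-4->C; (5,10):dx=-9,dy=+3->D; (6,7):dx=+5,dy=+7->C
  (6,8):dx=+4,dy=-8->D; (6,9):dx=+1,dy=+4->C; (6,10):dx=-2,dy=+11->D; (7,8):dx=-1,dy=-15->C
  (7,9):dx=-4,dy=-3->C; (7,10):dx=-7,dy=+4->D; (8,9):dx=-3,dy=+12->D; (8,10):dx=-6,dy=+19->D
  (9,10):dx=-3,dy=+7->D
Step 2: C = 22, D = 23, total pairs = 45.
Step 3: tau = (C - D)/(n(n-1)/2) = (22 - 23)/45 = -0.022222.
Step 4: Exact two-sided p-value (enumerate n! = 3628800 permutations of y under H0): p = 1.000000.
Step 5: alpha = 0.05. fail to reject H0.

tau_b = -0.0222 (C=22, D=23), p = 1.000000, fail to reject H0.


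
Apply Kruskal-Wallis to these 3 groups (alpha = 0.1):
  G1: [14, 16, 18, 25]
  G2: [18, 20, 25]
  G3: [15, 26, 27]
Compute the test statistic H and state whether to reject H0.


Step 1: Combine all N = 10 observations and assign midranks.
sorted (value, group, rank): (14,G1,1), (15,G3,2), (16,G1,3), (18,G1,4.5), (18,G2,4.5), (20,G2,6), (25,G1,7.5), (25,G2,7.5), (26,G3,9), (27,G3,10)
Step 2: Sum ranks within each group.
R_1 = 16 (n_1 = 4)
R_2 = 18 (n_2 = 3)
R_3 = 21 (n_3 = 3)
Step 3: H = 12/(N(N+1)) * sum(R_i^2/n_i) - 3(N+1)
     = 12/(10*11) * (16^2/4 + 18^2/3 + 21^2/3) - 3*11
     = 0.109091 * 319 - 33
     = 1.800000.
Step 4: Ties present; correction factor C = 1 - 12/(10^3 - 10) = 0.987879. Corrected H = 1.800000 / 0.987879 = 1.822086.
Step 5: Under H0, H ~ chi^2(2); p-value = 0.402105.
Step 6: alpha = 0.1. fail to reject H0.

H = 1.8221, df = 2, p = 0.402105, fail to reject H0.


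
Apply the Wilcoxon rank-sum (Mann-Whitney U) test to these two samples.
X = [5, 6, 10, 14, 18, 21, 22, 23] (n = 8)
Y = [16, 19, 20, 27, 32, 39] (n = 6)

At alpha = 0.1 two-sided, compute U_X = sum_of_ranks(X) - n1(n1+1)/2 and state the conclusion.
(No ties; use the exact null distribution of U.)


Step 1: Combine and sort all 14 observations; assign midranks.
sorted (value, group): (5,X), (6,X), (10,X), (14,X), (16,Y), (18,X), (19,Y), (20,Y), (21,X), (22,X), (23,X), (27,Y), (32,Y), (39,Y)
ranks: 5->1, 6->2, 10->3, 14->4, 16->5, 18->6, 19->7, 20->8, 21->9, 22->10, 23->11, 27->12, 32->13, 39->14
Step 2: Rank sum for X: R1 = 1 + 2 + 3 + 4 + 6 + 9 + 10 + 11 = 46.
Step 3: U_X = R1 - n1(n1+1)/2 = 46 - 8*9/2 = 46 - 36 = 10.
       U_Y = n1*n2 - U_X = 48 - 10 = 38.
Step 4: No ties, so the exact null distribution of U (based on enumerating the C(14,8) = 3003 equally likely rank assignments) gives the two-sided p-value.
Step 5: p-value = 0.081252; compare to alpha = 0.1. reject H0.

U_X = 10, p = 0.081252, reject H0 at alpha = 0.1.


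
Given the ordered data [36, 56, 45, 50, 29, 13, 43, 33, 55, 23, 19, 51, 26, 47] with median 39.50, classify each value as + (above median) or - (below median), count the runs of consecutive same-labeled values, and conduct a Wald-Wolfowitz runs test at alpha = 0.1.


Step 1: Compute median = 39.50; label A = above, B = below.
Labels in order: BAAABBABABBABA  (n_A = 7, n_B = 7)
Step 2: Count runs R = 10.
Step 3: Under H0 (random ordering), E[R] = 2*n_A*n_B/(n_A+n_B) + 1 = 2*7*7/14 + 1 = 8.0000.
        Var[R] = 2*n_A*n_B*(2*n_A*n_B - n_A - n_B) / ((n_A+n_B)^2 * (n_A+n_B-1)) = 8232/2548 = 3.2308.
        SD[R] = 1.7974.
Step 4: Continuity-corrected z = (R - 0.5 - E[R]) / SD[R] = (10 - 0.5 - 8.0000) / 1.7974 = 0.8345.
Step 5: Two-sided p-value via normal approximation = 2*(1 - Phi(|z|)) = 0.403986.
Step 6: alpha = 0.1. fail to reject H0.

R = 10, z = 0.8345, p = 0.403986, fail to reject H0.


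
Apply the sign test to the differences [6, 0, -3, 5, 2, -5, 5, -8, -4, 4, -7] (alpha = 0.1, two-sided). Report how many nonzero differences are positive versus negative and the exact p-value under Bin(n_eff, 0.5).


Step 1: Discard zero differences. Original n = 11; n_eff = number of nonzero differences = 10.
Nonzero differences (with sign): +6, -3, +5, +2, -5, +5, -8, -4, +4, -7
Step 2: Count signs: positive = 5, negative = 5.
Step 3: Under H0: P(positive) = 0.5, so the number of positives S ~ Bin(10, 0.5).
Step 4: Two-sided exact p-value = sum of Bin(10,0.5) probabilities at or below the observed probability = 1.000000.
Step 5: alpha = 0.1. fail to reject H0.

n_eff = 10, pos = 5, neg = 5, p = 1.000000, fail to reject H0.


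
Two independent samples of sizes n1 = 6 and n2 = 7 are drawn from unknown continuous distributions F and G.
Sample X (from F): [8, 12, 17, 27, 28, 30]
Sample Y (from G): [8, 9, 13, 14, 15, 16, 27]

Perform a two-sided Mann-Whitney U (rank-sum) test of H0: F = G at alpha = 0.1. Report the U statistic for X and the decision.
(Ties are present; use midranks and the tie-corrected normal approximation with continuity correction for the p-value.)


Step 1: Combine and sort all 13 observations; assign midranks.
sorted (value, group): (8,X), (8,Y), (9,Y), (12,X), (13,Y), (14,Y), (15,Y), (16,Y), (17,X), (27,X), (27,Y), (28,X), (30,X)
ranks: 8->1.5, 8->1.5, 9->3, 12->4, 13->5, 14->6, 15->7, 16->8, 17->9, 27->10.5, 27->10.5, 28->12, 30->13
Step 2: Rank sum for X: R1 = 1.5 + 4 + 9 + 10.5 + 12 + 13 = 50.
Step 3: U_X = R1 - n1(n1+1)/2 = 50 - 6*7/2 = 50 - 21 = 29.
       U_Y = n1*n2 - U_X = 42 - 29 = 13.
Step 4: Ties are present, so use the tie-corrected normal approximation (with continuity correction) for the p-value.
Step 5: p-value = 0.282651; compare to alpha = 0.1. fail to reject H0.

U_X = 29, p = 0.282651, fail to reject H0 at alpha = 0.1.


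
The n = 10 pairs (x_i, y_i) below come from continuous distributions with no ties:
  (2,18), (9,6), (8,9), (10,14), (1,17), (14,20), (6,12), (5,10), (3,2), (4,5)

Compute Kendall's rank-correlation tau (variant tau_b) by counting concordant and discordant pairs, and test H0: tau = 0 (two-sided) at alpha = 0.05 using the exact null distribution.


Step 1: Enumerate the 45 unordered pairs (i,j) with i<j and classify each by sign(x_j-x_i) * sign(y_j-y_i).
  (1,2):dx=+7,dy=-12->D; (1,3):dx=+6,dy=-9->D; (1,4):dx=+8,dy=-4->D; (1,5):dx=-1,dy=-1->C
  (1,6):dx=+12,dy=+2->C; (1,7):dx=+4,dy=-6->D; (1,8):dx=+3,dy=-8->D; (1,9):dx=+1,dy=-16->D
  (1,10):dx=+2,dy=-13->D; (2,3):dx=-1,dy=+3->D; (2,4):dx=+1,dy=+8->C; (2,5):dx=-8,dy=+11->D
  (2,6):dx=+5,dy=+14->C; (2,7):dx=-3,dy=+6->D; (2,8):dx=-4,dy=+4->D; (2,9):dx=-6,dy=-4->C
  (2,10):dx=-5,dy=-1->C; (3,4):dx=+2,dy=+5->C; (3,5):dx=-7,dy=+8->D; (3,6):dx=+6,dy=+11->C
  (3,7):dx=-2,dy=+3->D; (3,8):dx=-3,dy=+1->D; (3,9):dx=-5,dy=-7->C; (3,10):dx=-4,dy=-4->C
  (4,5):dx=-9,dy=+3->D; (4,6):dx=+4,dy=+6->C; (4,7):dx=-4,dy=-2->C; (4,8):dx=-5,dy=-4->C
  (4,9):dx=-7,dy=-12->C; (4,10):dx=-6,dy=-9->C; (5,6):dx=+13,dy=+3->C; (5,7):dx=+5,dy=-5->D
  (5,8):dx=+4,dy=-7->D; (5,9):dx=+2,dy=-15->D; (5,10):dx=+3,dy=-12->D; (6,7):dx=-8,dy=-8->C
  (6,8):dx=-9,dy=-10->C; (6,9):dx=-11,dy=-18->C; (6,10):dx=-10,dy=-15->C; (7,8):dx=-1,dy=-2->C
  (7,9):dx=-3,dy=-10->C; (7,10):dx=-2,dy=-7->C; (8,9):dx=-2,dy=-8->C; (8,10):dx=-1,dy=-5->C
  (9,10):dx=+1,dy=+3->C
Step 2: C = 26, D = 19, total pairs = 45.
Step 3: tau = (C - D)/(n(n-1)/2) = (26 - 19)/45 = 0.155556.
Step 4: Exact two-sided p-value (enumerate n! = 3628800 permutations of y under H0): p = 0.600654.
Step 5: alpha = 0.05. fail to reject H0.

tau_b = 0.1556 (C=26, D=19), p = 0.600654, fail to reject H0.


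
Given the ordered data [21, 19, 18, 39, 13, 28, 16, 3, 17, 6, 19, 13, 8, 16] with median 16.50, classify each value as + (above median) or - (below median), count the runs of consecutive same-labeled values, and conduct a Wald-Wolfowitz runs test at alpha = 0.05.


Step 1: Compute median = 16.50; label A = above, B = below.
Labels in order: AAAABABBABABBB  (n_A = 7, n_B = 7)
Step 2: Count runs R = 8.
Step 3: Under H0 (random ordering), E[R] = 2*n_A*n_B/(n_A+n_B) + 1 = 2*7*7/14 + 1 = 8.0000.
        Var[R] = 2*n_A*n_B*(2*n_A*n_B - n_A - n_B) / ((n_A+n_B)^2 * (n_A+n_B-1)) = 8232/2548 = 3.2308.
        SD[R] = 1.7974.
Step 4: R = E[R], so z = 0 with no continuity correction.
Step 5: Two-sided p-value via normal approximation = 2*(1 - Phi(|z|)) = 1.000000.
Step 6: alpha = 0.05. fail to reject H0.

R = 8, z = 0.0000, p = 1.000000, fail to reject H0.


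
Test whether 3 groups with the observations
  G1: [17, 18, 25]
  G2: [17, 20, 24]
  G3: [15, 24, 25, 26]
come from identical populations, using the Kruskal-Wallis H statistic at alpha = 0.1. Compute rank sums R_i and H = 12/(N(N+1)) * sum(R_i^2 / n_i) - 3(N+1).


Step 1: Combine all N = 10 observations and assign midranks.
sorted (value, group, rank): (15,G3,1), (17,G1,2.5), (17,G2,2.5), (18,G1,4), (20,G2,5), (24,G2,6.5), (24,G3,6.5), (25,G1,8.5), (25,G3,8.5), (26,G3,10)
Step 2: Sum ranks within each group.
R_1 = 15 (n_1 = 3)
R_2 = 14 (n_2 = 3)
R_3 = 26 (n_3 = 4)
Step 3: H = 12/(N(N+1)) * sum(R_i^2/n_i) - 3(N+1)
     = 12/(10*11) * (15^2/3 + 14^2/3 + 26^2/4) - 3*11
     = 0.109091 * 309.333 - 33
     = 0.745455.
Step 4: Ties present; correction factor C = 1 - 18/(10^3 - 10) = 0.981818. Corrected H = 0.745455 / 0.981818 = 0.759259.
Step 5: Under H0, H ~ chi^2(2); p-value = 0.684115.
Step 6: alpha = 0.1. fail to reject H0.

H = 0.7593, df = 2, p = 0.684115, fail to reject H0.


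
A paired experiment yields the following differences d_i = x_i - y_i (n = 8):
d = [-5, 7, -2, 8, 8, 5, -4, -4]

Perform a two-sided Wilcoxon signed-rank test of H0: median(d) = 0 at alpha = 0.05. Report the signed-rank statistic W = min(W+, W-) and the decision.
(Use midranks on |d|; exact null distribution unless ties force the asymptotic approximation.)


Step 1: Drop any zero differences (none here) and take |d_i|.
|d| = [5, 7, 2, 8, 8, 5, 4, 4]
Step 2: Midrank |d_i| (ties get averaged ranks).
ranks: |5|->4.5, |7|->6, |2|->1, |8|->7.5, |8|->7.5, |5|->4.5, |4|->2.5, |4|->2.5
Step 3: Attach original signs; sum ranks with positive sign and with negative sign.
W+ = 6 + 7.5 + 7.5 + 4.5 = 25.5
W- = 4.5 + 1 + 2.5 + 2.5 = 10.5
(Check: W+ + W- = 36 should equal n(n+1)/2 = 36.)
Step 4: Test statistic W = min(W+, W-) = 10.5.
Step 5: Ties in |d|, so use the tie-corrected normal approximation.
        E[W] = n(n+1)/4 = 8*9/4 = 18.
        Tie groups: |d|=4 (t=2), |d|=5 (t=2), |d|=8 (t=2); sum(t^3 - t) = 18.
        Var[W] = n(n+1)(2n+1)/24 - sum(t^3-t)/48 = 1224/24 - 18/48 = 50.625.
        z = (W - E[W]) / sqrt(Var[W]) = (10.5 - 18) / 7.1151 = -1.0541.
        Two-sided p = 2*Phi(z) = 0.291841.
Step 6: alpha = 0.05. fail to reject H0.

W+ = 25.5, W- = 10.5, W = min = 10.5, p = 0.291841, fail to reject H0.


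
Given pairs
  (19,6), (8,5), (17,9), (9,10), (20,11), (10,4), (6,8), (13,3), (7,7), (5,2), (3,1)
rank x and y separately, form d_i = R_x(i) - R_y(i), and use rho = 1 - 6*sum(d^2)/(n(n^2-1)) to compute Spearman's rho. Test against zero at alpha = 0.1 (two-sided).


Step 1: Rank x and y separately (midranks; no ties here).
rank(x): 19->10, 8->5, 17->9, 9->6, 20->11, 10->7, 6->3, 13->8, 7->4, 5->2, 3->1
rank(y): 6->6, 5->5, 9->9, 10->10, 11->11, 4->4, 8->8, 3->3, 7->7, 2->2, 1->1
Step 2: d_i = R_x(i) - R_y(i); compute d_i^2.
  (10-6)^2=16, (5-5)^2=0, (9-9)^2=0, (6-10)^2=16, (11-11)^2=0, (7-4)^2=9, (3-8)^2=25, (8-3)^2=25, (4-7)^2=9, (2-2)^2=0, (1-1)^2=0
sum(d^2) = 100.
Step 3: rho = 1 - 6*100 / (11*(11^2 - 1)) = 1 - 600/1320 = 0.545455.
Step 4: Under H0, t = rho * sqrt((n-2)/(1-rho^2)) = 1.9524 ~ t(9).
Step 5: Two-sided p-value from the t-distribution with 9 df = 0.082651.
Step 6: alpha = 0.1. reject H0.

rho = 0.5455, p = 0.082651, reject H0 at alpha = 0.1.


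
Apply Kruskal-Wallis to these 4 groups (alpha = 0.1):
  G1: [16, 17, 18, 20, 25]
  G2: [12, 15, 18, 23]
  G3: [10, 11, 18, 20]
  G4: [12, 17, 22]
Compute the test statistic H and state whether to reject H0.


Step 1: Combine all N = 16 observations and assign midranks.
sorted (value, group, rank): (10,G3,1), (11,G3,2), (12,G2,3.5), (12,G4,3.5), (15,G2,5), (16,G1,6), (17,G1,7.5), (17,G4,7.5), (18,G1,10), (18,G2,10), (18,G3,10), (20,G1,12.5), (20,G3,12.5), (22,G4,14), (23,G2,15), (25,G1,16)
Step 2: Sum ranks within each group.
R_1 = 52 (n_1 = 5)
R_2 = 33.5 (n_2 = 4)
R_3 = 25.5 (n_3 = 4)
R_4 = 25 (n_4 = 3)
Step 3: H = 12/(N(N+1)) * sum(R_i^2/n_i) - 3(N+1)
     = 12/(16*17) * (52^2/5 + 33.5^2/4 + 25.5^2/4 + 25^2/3) - 3*17
     = 0.044118 * 1192.26 - 51
     = 1.599632.
Step 4: Ties present; correction factor C = 1 - 42/(16^3 - 16) = 0.989706. Corrected H = 1.599632 / 0.989706 = 1.616270.
Step 5: Under H0, H ~ chi^2(3); p-value = 0.655706.
Step 6: alpha = 0.1. fail to reject H0.

H = 1.6163, df = 3, p = 0.655706, fail to reject H0.


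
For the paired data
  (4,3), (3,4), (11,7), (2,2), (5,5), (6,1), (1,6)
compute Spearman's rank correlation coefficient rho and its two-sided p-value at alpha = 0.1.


Step 1: Rank x and y separately (midranks; no ties here).
rank(x): 4->4, 3->3, 11->7, 2->2, 5->5, 6->6, 1->1
rank(y): 3->3, 4->4, 7->7, 2->2, 5->5, 1->1, 6->6
Step 2: d_i = R_x(i) - R_y(i); compute d_i^2.
  (4-3)^2=1, (3-4)^2=1, (7-7)^2=0, (2-2)^2=0, (5-5)^2=0, (6-1)^2=25, (1-6)^2=25
sum(d^2) = 52.
Step 3: rho = 1 - 6*52 / (7*(7^2 - 1)) = 1 - 312/336 = 0.071429.
Step 4: Under H0, t = rho * sqrt((n-2)/(1-rho^2)) = 0.1601 ~ t(5).
Step 5: Two-sided p-value from the t-distribution with 5 df = 0.879048.
Step 6: alpha = 0.1. fail to reject H0.

rho = 0.0714, p = 0.879048, fail to reject H0 at alpha = 0.1.


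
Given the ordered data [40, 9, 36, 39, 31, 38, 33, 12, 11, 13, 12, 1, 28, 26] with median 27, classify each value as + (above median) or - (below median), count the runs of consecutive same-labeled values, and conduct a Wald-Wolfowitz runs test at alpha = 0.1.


Step 1: Compute median = 27; label A = above, B = below.
Labels in order: ABAAAAABBBBBAB  (n_A = 7, n_B = 7)
Step 2: Count runs R = 6.
Step 3: Under H0 (random ordering), E[R] = 2*n_A*n_B/(n_A+n_B) + 1 = 2*7*7/14 + 1 = 8.0000.
        Var[R] = 2*n_A*n_B*(2*n_A*n_B - n_A - n_B) / ((n_A+n_B)^2 * (n_A+n_B-1)) = 8232/2548 = 3.2308.
        SD[R] = 1.7974.
Step 4: Continuity-corrected z = (R + 0.5 - E[R]) / SD[R] = (6 + 0.5 - 8.0000) / 1.7974 = -0.8345.
Step 5: Two-sided p-value via normal approximation = 2*(1 - Phi(|z|)) = 0.403986.
Step 6: alpha = 0.1. fail to reject H0.

R = 6, z = -0.8345, p = 0.403986, fail to reject H0.


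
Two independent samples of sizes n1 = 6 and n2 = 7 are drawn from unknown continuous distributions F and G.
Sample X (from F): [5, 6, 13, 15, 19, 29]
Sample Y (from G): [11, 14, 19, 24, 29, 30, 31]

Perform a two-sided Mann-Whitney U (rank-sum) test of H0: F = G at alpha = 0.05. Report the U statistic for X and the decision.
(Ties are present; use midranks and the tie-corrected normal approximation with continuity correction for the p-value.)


Step 1: Combine and sort all 13 observations; assign midranks.
sorted (value, group): (5,X), (6,X), (11,Y), (13,X), (14,Y), (15,X), (19,X), (19,Y), (24,Y), (29,X), (29,Y), (30,Y), (31,Y)
ranks: 5->1, 6->2, 11->3, 13->4, 14->5, 15->6, 19->7.5, 19->7.5, 24->9, 29->10.5, 29->10.5, 30->12, 31->13
Step 2: Rank sum for X: R1 = 1 + 2 + 4 + 6 + 7.5 + 10.5 = 31.
Step 3: U_X = R1 - n1(n1+1)/2 = 31 - 6*7/2 = 31 - 21 = 10.
       U_Y = n1*n2 - U_X = 42 - 10 = 32.
Step 4: Ties are present, so use the tie-corrected normal approximation (with continuity correction) for the p-value.
Step 5: p-value = 0.132546; compare to alpha = 0.05. fail to reject H0.

U_X = 10, p = 0.132546, fail to reject H0 at alpha = 0.05.


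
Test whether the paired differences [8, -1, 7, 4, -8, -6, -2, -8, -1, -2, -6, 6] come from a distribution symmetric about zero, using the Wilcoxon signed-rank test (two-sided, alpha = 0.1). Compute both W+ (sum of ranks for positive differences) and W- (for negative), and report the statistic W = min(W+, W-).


Step 1: Drop any zero differences (none here) and take |d_i|.
|d| = [8, 1, 7, 4, 8, 6, 2, 8, 1, 2, 6, 6]
Step 2: Midrank |d_i| (ties get averaged ranks).
ranks: |8|->11, |1|->1.5, |7|->9, |4|->5, |8|->11, |6|->7, |2|->3.5, |8|->11, |1|->1.5, |2|->3.5, |6|->7, |6|->7
Step 3: Attach original signs; sum ranks with positive sign and with negative sign.
W+ = 11 + 9 + 5 + 7 = 32
W- = 1.5 + 11 + 7 + 3.5 + 11 + 1.5 + 3.5 + 7 = 46
(Check: W+ + W- = 78 should equal n(n+1)/2 = 78.)
Step 4: Test statistic W = min(W+, W-) = 32.
Step 5: Ties in |d|, so use the tie-corrected normal approximation.
        E[W] = n(n+1)/4 = 12*13/4 = 39.
        Tie groups: |d|=1 (t=2), |d|=2 (t=2), |d|=6 (t=3), |d|=8 (t=3); sum(t^3 - t) = 60.
        Var[W] = n(n+1)(2n+1)/24 - sum(t^3-t)/48 = 3900/24 - 60/48 = 161.25.
        z = (W - E[W]) / sqrt(Var[W]) = (32 - 39) / 12.6984 = -0.5512.
        Two-sided p = 2*Phi(z) = 0.581463.
Step 6: alpha = 0.1. fail to reject H0.

W+ = 32, W- = 46, W = min = 32, p = 0.581463, fail to reject H0.


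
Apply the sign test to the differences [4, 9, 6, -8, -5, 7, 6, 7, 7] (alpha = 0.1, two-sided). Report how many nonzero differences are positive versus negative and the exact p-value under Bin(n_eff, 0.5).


Step 1: Discard zero differences. Original n = 9; n_eff = number of nonzero differences = 9.
Nonzero differences (with sign): +4, +9, +6, -8, -5, +7, +6, +7, +7
Step 2: Count signs: positive = 7, negative = 2.
Step 3: Under H0: P(positive) = 0.5, so the number of positives S ~ Bin(9, 0.5).
Step 4: Two-sided exact p-value = sum of Bin(9,0.5) probabilities at or below the observed probability = 0.179688.
Step 5: alpha = 0.1. fail to reject H0.

n_eff = 9, pos = 7, neg = 2, p = 0.179688, fail to reject H0.
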